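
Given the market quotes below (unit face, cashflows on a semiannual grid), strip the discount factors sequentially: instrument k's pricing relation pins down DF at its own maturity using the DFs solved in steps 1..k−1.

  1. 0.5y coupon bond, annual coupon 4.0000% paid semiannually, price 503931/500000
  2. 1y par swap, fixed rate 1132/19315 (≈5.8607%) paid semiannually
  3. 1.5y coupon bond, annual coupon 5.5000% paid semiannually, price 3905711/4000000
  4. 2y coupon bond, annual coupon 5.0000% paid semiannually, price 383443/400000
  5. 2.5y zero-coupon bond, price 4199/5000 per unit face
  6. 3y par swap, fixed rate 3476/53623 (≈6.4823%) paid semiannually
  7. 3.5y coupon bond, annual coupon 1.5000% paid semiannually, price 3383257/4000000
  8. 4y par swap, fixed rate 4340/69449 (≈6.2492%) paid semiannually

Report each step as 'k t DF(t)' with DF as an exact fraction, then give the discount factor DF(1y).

1 1/2 9881/10000
2 1 4717/5000
3 3/2 4493/5000
4 2 4331/5000
5 5/2 4199/5000
6 3 4131/5000
7 7/2 1999/2500
8 4 783/1000
DF(1y) = 4717/5000 ≈ 0.943400

step 1 [0.5y] bond c/2=1/50: DF=(503931/500000 − 1/50·(0))/(1+1/50) = 9881/10000 ≈ 0.988100
step 2 [1y] swap r/2=566/19315: DF=(1 − 566/19315·(0.988100))/(1+566/19315) = 4717/5000 ≈ 0.943400
step 3 [1.5y] bond c/2=11/400: DF=(3905711/4000000 − 11/400·(0.988100+0.943400))/(1+11/400) = 4493/5000 ≈ 0.898600
step 4 [2y] bond c/2=1/40: DF=(383443/400000 − 1/40·(0.988100+0.943400+0.898600))/(1+1/40) = 4331/5000 ≈ 0.866200
step 5 [2.5y] zero: DF = P = 4199/5000 ≈ 0.839800
step 6 [3y] swap r/2=1738/53623: DF=(1 − 1738/53623·(0.988100+0.943400+0.898600+0.866200+0.839800))/(1+1738/53623) = 4131/5000 ≈ 0.826200
step 7 [3.5y] bond c/2=3/400: DF=(3383257/4000000 − 3/400·(0.988100+0.943400+0.898600+0.866200+0.839800+0.826200))/(1+3/400) = 1999/2500 ≈ 0.799600
step 8 [4y] swap r/2=2170/69449: DF=(1 − 2170/69449·(0.988100+0.943400+0.898600+0.866200+0.839800+0.826200+0.799600))/(1+2170/69449) = 783/1000 ≈ 0.783000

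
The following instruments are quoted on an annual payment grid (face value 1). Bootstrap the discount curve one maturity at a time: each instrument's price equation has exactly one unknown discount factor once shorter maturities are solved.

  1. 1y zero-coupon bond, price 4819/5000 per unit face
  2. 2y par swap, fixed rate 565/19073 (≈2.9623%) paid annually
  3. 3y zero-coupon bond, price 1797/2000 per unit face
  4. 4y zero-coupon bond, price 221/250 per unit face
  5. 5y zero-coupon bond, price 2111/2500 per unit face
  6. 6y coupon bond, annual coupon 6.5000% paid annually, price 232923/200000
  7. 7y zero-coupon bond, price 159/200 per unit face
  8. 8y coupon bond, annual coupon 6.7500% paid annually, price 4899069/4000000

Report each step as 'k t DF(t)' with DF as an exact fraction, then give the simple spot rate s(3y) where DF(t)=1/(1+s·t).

1 1 4819/5000
2 2 1887/2000
3 3 1797/2000
4 4 221/250
5 5 2111/2500
6 6 1021/1250
7 7 159/200
8 8 7587/10000
s(3y) = (1/(1797/2000) − 1)/(3) = 203/5391 ≈ 3.7655%

step 1 [1y] zero: DF = P = 4819/5000 ≈ 0.963800
step 2 [2y] swap r/1=565/19073: DF=(1 − 565/19073·(0.963800))/(1+565/19073) = 1887/2000 ≈ 0.943500
step 3 [3y] zero: DF = P = 1797/2000 ≈ 0.898500
step 4 [4y] zero: DF = P = 221/250 ≈ 0.884000
step 5 [5y] zero: DF = P = 2111/2500 ≈ 0.844400
step 6 [6y] bond c/1=13/200: DF=(232923/200000 − 13/200·(0.963800+0.943500+0.898500+0.884000+0.844400))/(1+13/200) = 1021/1250 ≈ 0.816800
step 7 [7y] zero: DF = P = 159/200 ≈ 0.795000
step 8 [8y] bond c/1=27/400: DF=(4899069/4000000 − 27/400·(0.963800+0.943500+0.898500+0.884000+0.844400+0.816800+0.795000))/(1+27/400) = 7587/10000 ≈ 0.758700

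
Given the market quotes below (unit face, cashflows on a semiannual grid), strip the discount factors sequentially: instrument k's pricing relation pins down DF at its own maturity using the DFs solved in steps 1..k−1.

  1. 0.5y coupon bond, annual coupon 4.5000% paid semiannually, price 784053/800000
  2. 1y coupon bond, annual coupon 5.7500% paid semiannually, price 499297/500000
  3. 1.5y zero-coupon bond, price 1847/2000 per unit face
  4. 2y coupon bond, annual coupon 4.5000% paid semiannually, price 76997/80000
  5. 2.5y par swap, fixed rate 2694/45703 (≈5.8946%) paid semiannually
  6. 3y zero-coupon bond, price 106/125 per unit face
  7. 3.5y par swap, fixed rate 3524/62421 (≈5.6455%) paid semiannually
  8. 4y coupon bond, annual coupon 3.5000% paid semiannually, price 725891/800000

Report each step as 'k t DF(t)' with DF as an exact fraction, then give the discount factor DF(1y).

1 1/2 1917/2000
2 1 9439/10000
3 3/2 1847/2000
4 2 8791/10000
5 5/2 8653/10000
6 3 106/125
7 7/2 4119/5000
8 4 1961/2500
DF(1y) = 9439/10000 ≈ 0.943900

step 1 [0.5y] bond c/2=9/400: DF=(784053/800000 − 9/400·(0))/(1+9/400) = 1917/2000 ≈ 0.958500
step 2 [1y] bond c/2=23/800: DF=(499297/500000 − 23/800·(0.958500))/(1+23/800) = 9439/10000 ≈ 0.943900
step 3 [1.5y] zero: DF = P = 1847/2000 ≈ 0.923500
step 4 [2y] bond c/2=9/400: DF=(76997/80000 − 9/400·(0.958500+0.943900+0.923500))/(1+9/400) = 8791/10000 ≈ 0.879100
step 5 [2.5y] swap r/2=1347/45703: DF=(1 − 1347/45703·(0.958500+0.943900+0.923500+0.879100))/(1+1347/45703) = 8653/10000 ≈ 0.865300
step 6 [3y] zero: DF = P = 106/125 ≈ 0.848000
step 7 [3.5y] swap r/2=1762/62421: DF=(1 − 1762/62421·(0.958500+0.943900+0.923500+0.879100+0.865300+0.848000))/(1+1762/62421) = 4119/5000 ≈ 0.823800
step 8 [4y] bond c/2=7/400: DF=(725891/800000 − 7/400·(0.958500+0.943900+0.923500+0.879100+0.865300+0.848000+0.823800))/(1+7/400) = 1961/2500 ≈ 0.784400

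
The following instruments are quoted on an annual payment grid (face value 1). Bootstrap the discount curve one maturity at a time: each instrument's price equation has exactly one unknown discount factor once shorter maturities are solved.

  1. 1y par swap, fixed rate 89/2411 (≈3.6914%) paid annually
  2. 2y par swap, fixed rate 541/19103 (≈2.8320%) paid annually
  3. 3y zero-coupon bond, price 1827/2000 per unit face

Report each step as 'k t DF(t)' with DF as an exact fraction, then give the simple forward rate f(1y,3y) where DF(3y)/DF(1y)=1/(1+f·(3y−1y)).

1 1 2411/2500
2 2 9459/10000
3 3 1827/2000
f(1y,3y) = ((2411/2500)/(1827/2000) − 1)/(2) = 509/18270 ≈ 2.7860%

step 1 [1y] swap r/1=89/2411: DF=(1 − 89/2411·(0))/(1+89/2411) = 2411/2500 ≈ 0.964400
step 2 [2y] swap r/1=541/19103: DF=(1 − 541/19103·(0.964400))/(1+541/19103) = 9459/10000 ≈ 0.945900
step 3 [3y] zero: DF = P = 1827/2000 ≈ 0.913500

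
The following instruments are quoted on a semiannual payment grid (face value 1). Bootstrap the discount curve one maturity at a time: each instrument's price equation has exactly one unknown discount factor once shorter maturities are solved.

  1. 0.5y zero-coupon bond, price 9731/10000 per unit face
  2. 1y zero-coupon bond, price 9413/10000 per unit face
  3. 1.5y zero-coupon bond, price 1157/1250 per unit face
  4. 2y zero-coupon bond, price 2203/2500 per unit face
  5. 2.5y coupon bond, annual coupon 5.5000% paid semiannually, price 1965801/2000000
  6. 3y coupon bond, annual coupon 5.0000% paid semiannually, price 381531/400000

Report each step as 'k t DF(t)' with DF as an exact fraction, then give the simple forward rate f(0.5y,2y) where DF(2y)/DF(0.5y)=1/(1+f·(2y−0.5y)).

step 1 [0.5y] zero: DF = P = 9731/10000 ≈ 0.973100
step 2 [1y] zero: DF = P = 9413/10000 ≈ 0.941300
step 3 [1.5y] zero: DF = P = 1157/1250 ≈ 0.925600
step 4 [2y] zero: DF = P = 2203/2500 ≈ 0.881200
step 5 [2.5y] bond c/2=11/400: DF=(1965801/2000000 − 11/400·(0.973100+0.941300+0.925600+0.881200))/(1+11/400) = 857/1000 ≈ 0.857000
step 6 [3y] bond c/2=1/40: DF=(381531/400000 − 1/40·(0.973100+0.941300+0.925600+0.881200+0.857000))/(1+1/40) = 8189/10000 ≈ 0.818900

1 1/2 9731/10000
2 1 9413/10000
3 3/2 1157/1250
4 2 2203/2500
5 5/2 857/1000
6 3 8189/10000
f(0.5y,2y) = ((9731/10000)/(2203/2500) − 1)/(3/2) = 919/13218 ≈ 6.9526%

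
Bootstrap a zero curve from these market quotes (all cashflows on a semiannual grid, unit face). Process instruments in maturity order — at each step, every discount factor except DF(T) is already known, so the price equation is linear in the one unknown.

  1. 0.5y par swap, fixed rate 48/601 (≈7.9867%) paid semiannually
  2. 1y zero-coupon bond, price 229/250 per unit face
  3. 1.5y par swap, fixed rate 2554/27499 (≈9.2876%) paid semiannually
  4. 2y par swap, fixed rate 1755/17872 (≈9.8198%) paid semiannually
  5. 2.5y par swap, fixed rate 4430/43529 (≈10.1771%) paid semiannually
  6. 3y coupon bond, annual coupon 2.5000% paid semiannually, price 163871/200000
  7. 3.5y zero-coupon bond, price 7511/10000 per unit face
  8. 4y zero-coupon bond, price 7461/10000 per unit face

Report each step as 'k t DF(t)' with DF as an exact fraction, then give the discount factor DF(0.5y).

step 1 [0.5y] swap r/2=24/601: DF=(1 − 24/601·(0))/(1+24/601) = 601/625 ≈ 0.961600
step 2 [1y] zero: DF = P = 229/250 ≈ 0.916000
step 3 [1.5y] swap r/2=1277/27499: DF=(1 − 1277/27499·(0.961600+0.916000))/(1+1277/27499) = 8723/10000 ≈ 0.872300
step 4 [2y] swap r/2=1755/35744: DF=(1 − 1755/35744·(0.961600+0.916000+0.872300))/(1+1755/35744) = 1649/2000 ≈ 0.824500
step 5 [2.5y] swap r/2=2215/43529: DF=(1 − 2215/43529·(0.961600+0.916000+0.872300+0.824500))/(1+2215/43529) = 1557/2000 ≈ 0.778500
step 6 [3y] bond c/2=1/80: DF=(163871/200000 − 1/80·(0.961600+0.916000+0.872300+0.824500+0.778500))/(1+1/80) = 1511/2000 ≈ 0.755500
step 7 [3.5y] zero: DF = P = 7511/10000 ≈ 0.751100
step 8 [4y] zero: DF = P = 7461/10000 ≈ 0.746100

1 1/2 601/625
2 1 229/250
3 3/2 8723/10000
4 2 1649/2000
5 5/2 1557/2000
6 3 1511/2000
7 7/2 7511/10000
8 4 7461/10000
DF(0.5y) = 601/625 ≈ 0.961600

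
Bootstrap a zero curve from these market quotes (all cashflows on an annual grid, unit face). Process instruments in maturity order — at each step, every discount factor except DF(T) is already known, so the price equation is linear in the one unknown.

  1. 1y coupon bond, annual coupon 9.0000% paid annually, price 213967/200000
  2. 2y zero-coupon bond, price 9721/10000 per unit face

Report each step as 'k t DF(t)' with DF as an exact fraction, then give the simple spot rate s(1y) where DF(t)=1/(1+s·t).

1 1 1963/2000
2 2 9721/10000
s(1y) = (1/(1963/2000) − 1)/(1) = 37/1963 ≈ 1.8849%

step 1 [1y] bond c/1=9/100: DF=(213967/200000 − 9/100·(0))/(1+9/100) = 1963/2000 ≈ 0.981500
step 2 [2y] zero: DF = P = 9721/10000 ≈ 0.972100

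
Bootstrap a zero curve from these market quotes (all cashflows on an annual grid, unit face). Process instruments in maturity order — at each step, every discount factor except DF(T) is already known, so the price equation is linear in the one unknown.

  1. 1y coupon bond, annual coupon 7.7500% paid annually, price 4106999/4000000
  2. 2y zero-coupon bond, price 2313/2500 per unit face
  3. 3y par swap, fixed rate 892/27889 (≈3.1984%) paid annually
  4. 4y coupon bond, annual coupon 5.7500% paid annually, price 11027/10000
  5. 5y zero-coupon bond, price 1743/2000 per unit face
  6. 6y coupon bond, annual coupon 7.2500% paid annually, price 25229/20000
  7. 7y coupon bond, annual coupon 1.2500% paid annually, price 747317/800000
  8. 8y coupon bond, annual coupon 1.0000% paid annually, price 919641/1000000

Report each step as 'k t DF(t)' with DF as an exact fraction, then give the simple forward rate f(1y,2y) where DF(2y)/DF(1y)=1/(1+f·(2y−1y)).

1 1 9529/10000
2 2 2313/2500
3 3 2277/2500
4 4 8911/10000
5 5 1743/2000
6 6 1737/2000
7 7 8557/10000
8 8 2121/2500
f(1y,2y) = ((9529/10000)/(2313/2500) − 1)/(1) = 277/9252 ≈ 2.9939%

step 1 [1y] bond c/1=31/400: DF=(4106999/4000000 − 31/400·(0))/(1+31/400) = 9529/10000 ≈ 0.952900
step 2 [2y] zero: DF = P = 2313/2500 ≈ 0.925200
step 3 [3y] swap r/1=892/27889: DF=(1 − 892/27889·(0.952900+0.925200))/(1+892/27889) = 2277/2500 ≈ 0.910800
step 4 [4y] bond c/1=23/400: DF=(11027/10000 − 23/400·(0.952900+0.925200+0.910800))/(1+23/400) = 8911/10000 ≈ 0.891100
step 5 [5y] zero: DF = P = 1743/2000 ≈ 0.871500
step 6 [6y] bond c/1=29/400: DF=(25229/20000 − 29/400·(0.952900+0.925200+0.910800+0.891100+0.871500))/(1+29/400) = 1737/2000 ≈ 0.868500
step 7 [7y] bond c/1=1/80: DF=(747317/800000 − 1/80·(0.952900+0.925200+0.910800+0.891100+0.871500+0.868500))/(1+1/80) = 8557/10000 ≈ 0.855700
step 8 [8y] bond c/1=1/100: DF=(919641/1000000 − 1/100·(0.952900+0.925200+0.910800+0.891100+0.871500+0.868500+0.855700))/(1+1/100) = 2121/2500 ≈ 0.848400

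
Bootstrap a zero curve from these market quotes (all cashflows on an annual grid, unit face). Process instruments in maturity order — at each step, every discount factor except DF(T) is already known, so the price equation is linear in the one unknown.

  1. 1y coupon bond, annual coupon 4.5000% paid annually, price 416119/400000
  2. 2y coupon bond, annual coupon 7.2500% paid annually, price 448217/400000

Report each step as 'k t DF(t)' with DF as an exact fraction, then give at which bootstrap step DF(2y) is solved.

1 1 1991/2000
2 2 391/400
DF(2y) is solved at step 2

step 1 [1y] bond c/1=9/200: DF=(416119/400000 − 9/200·(0))/(1+9/200) = 1991/2000 ≈ 0.995500
step 2 [2y] bond c/1=29/400: DF=(448217/400000 − 29/400·(0.995500))/(1+29/400) = 391/400 ≈ 0.977500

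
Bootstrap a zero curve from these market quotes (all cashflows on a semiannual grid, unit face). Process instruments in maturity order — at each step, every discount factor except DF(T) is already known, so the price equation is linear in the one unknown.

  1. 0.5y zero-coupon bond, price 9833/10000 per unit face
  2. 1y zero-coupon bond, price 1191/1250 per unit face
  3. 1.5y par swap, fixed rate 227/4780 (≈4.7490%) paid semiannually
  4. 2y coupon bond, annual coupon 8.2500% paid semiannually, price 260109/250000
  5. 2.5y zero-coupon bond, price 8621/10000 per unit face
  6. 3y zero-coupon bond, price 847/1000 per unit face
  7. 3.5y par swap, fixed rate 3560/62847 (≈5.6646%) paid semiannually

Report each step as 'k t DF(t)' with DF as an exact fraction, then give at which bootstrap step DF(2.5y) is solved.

step 1 [0.5y] zero: DF = P = 9833/10000 ≈ 0.983300
step 2 [1y] zero: DF = P = 1191/1250 ≈ 0.952800
step 3 [1.5y] swap r/2=227/9560: DF=(1 − 227/9560·(0.983300+0.952800))/(1+227/9560) = 9319/10000 ≈ 0.931900
step 4 [2y] bond c/2=33/800: DF=(260109/250000 − 33/800·(0.983300+0.952800+0.931900))/(1+33/800) = 1107/1250 ≈ 0.885600
step 5 [2.5y] zero: DF = P = 8621/10000 ≈ 0.862100
step 6 [3y] zero: DF = P = 847/1000 ≈ 0.847000
step 7 [3.5y] swap r/2=1780/62847: DF=(1 − 1780/62847·(0.983300+0.952800+0.931900+0.885600+0.862100+0.847000))/(1+1780/62847) = 411/500 ≈ 0.822000

1 1/2 9833/10000
2 1 1191/1250
3 3/2 9319/10000
4 2 1107/1250
5 5/2 8621/10000
6 3 847/1000
7 7/2 411/500
DF(2.5y) is solved at step 5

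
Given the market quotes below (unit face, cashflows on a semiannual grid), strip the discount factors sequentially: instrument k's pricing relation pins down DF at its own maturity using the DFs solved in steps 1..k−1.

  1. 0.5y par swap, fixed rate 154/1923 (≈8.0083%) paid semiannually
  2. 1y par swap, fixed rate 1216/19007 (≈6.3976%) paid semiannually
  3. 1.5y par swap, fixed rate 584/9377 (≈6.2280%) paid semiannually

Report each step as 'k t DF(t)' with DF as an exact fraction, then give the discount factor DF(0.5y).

step 1 [0.5y] swap r/2=77/1923: DF=(1 − 77/1923·(0))/(1+77/1923) = 1923/2000 ≈ 0.961500
step 2 [1y] swap r/2=608/19007: DF=(1 − 608/19007·(0.961500))/(1+608/19007) = 587/625 ≈ 0.939200
step 3 [1.5y] swap r/2=292/9377: DF=(1 − 292/9377·(0.961500+0.939200))/(1+292/9377) = 2281/2500 ≈ 0.912400

1 1/2 1923/2000
2 1 587/625
3 3/2 2281/2500
DF(0.5y) = 1923/2000 ≈ 0.961500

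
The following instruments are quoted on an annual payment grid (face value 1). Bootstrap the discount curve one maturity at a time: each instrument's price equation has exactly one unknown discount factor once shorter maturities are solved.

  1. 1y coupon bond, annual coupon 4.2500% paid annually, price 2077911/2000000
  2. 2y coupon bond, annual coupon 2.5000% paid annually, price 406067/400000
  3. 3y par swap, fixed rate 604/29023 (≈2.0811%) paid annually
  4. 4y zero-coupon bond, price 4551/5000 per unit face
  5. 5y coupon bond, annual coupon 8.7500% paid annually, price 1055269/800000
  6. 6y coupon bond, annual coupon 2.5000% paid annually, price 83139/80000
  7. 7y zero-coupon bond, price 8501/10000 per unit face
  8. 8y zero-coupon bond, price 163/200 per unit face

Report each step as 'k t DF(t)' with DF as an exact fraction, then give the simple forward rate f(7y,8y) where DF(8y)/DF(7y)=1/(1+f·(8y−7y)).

1 1 4983/5000
2 2 9661/10000
3 3 2349/2500
4 4 4551/5000
5 5 4531/5000
6 6 2247/2500
7 7 8501/10000
8 8 163/200
f(7y,8y) = ((8501/10000)/(163/200) − 1)/(1) = 351/8150 ≈ 4.3067%

step 1 [1y] bond c/1=17/400: DF=(2077911/2000000 − 17/400·(0))/(1+17/400) = 4983/5000 ≈ 0.996600
step 2 [2y] bond c/1=1/40: DF=(406067/400000 − 1/40·(0.996600))/(1+1/40) = 9661/10000 ≈ 0.966100
step 3 [3y] swap r/1=604/29023: DF=(1 − 604/29023·(0.996600+0.966100))/(1+604/29023) = 2349/2500 ≈ 0.939600
step 4 [4y] zero: DF = P = 4551/5000 ≈ 0.910200
step 5 [5y] bond c/1=7/80: DF=(1055269/800000 − 7/80·(0.996600+0.966100+0.939600+0.910200))/(1+7/80) = 4531/5000 ≈ 0.906200
step 6 [6y] bond c/1=1/40: DF=(83139/80000 − 1/40·(0.996600+0.966100+0.939600+0.910200+0.906200))/(1+1/40) = 2247/2500 ≈ 0.898800
step 7 [7y] zero: DF = P = 8501/10000 ≈ 0.850100
step 8 [8y] zero: DF = P = 163/200 ≈ 0.815000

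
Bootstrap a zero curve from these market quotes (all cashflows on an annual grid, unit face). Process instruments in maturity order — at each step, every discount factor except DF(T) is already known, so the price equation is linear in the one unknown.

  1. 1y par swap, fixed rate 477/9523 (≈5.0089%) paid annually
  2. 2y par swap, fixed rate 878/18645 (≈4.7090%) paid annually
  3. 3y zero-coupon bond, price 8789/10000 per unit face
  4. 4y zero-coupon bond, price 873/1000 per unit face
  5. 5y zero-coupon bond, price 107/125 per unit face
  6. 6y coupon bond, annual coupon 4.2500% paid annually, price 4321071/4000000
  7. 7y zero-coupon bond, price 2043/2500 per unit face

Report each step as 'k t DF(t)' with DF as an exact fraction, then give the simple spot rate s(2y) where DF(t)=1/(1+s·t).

1 1 9523/10000
2 2 4561/5000
3 3 8789/10000
4 4 873/1000
5 5 107/125
6 6 8539/10000
7 7 2043/2500
s(2y) = (1/(4561/5000) − 1)/(2) = 439/9122 ≈ 4.8125%

step 1 [1y] swap r/1=477/9523: DF=(1 − 477/9523·(0))/(1+477/9523) = 9523/10000 ≈ 0.952300
step 2 [2y] swap r/1=878/18645: DF=(1 − 878/18645·(0.952300))/(1+878/18645) = 4561/5000 ≈ 0.912200
step 3 [3y] zero: DF = P = 8789/10000 ≈ 0.878900
step 4 [4y] zero: DF = P = 873/1000 ≈ 0.873000
step 5 [5y] zero: DF = P = 107/125 ≈ 0.856000
step 6 [6y] bond c/1=17/400: DF=(4321071/4000000 − 17/400·(0.952300+0.912200+0.878900+0.873000+0.856000))/(1+17/400) = 8539/10000 ≈ 0.853900
step 7 [7y] zero: DF = P = 2043/2500 ≈ 0.817200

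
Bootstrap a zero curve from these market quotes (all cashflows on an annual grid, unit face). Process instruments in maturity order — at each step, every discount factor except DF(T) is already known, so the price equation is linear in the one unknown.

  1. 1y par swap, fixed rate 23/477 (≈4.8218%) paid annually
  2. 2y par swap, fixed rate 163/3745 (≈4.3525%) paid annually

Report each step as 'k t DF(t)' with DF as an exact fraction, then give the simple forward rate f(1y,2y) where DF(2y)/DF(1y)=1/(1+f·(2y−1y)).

step 1 [1y] swap r/1=23/477: DF=(1 − 23/477·(0))/(1+23/477) = 477/500 ≈ 0.954000
step 2 [2y] swap r/1=163/3745: DF=(1 − 163/3745·(0.954000))/(1+163/3745) = 1837/2000 ≈ 0.918500

1 1 477/500
2 2 1837/2000
f(1y,2y) = ((477/500)/(1837/2000) − 1)/(1) = 71/1837 ≈ 3.8650%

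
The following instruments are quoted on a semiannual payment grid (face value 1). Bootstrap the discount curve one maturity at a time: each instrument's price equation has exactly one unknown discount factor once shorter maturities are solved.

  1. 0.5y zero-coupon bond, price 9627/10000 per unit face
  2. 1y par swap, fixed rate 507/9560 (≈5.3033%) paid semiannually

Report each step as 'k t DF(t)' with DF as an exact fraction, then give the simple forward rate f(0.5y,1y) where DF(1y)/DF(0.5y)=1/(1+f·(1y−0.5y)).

step 1 [0.5y] zero: DF = P = 9627/10000 ≈ 0.962700
step 2 [1y] swap r/2=507/19120: DF=(1 − 507/19120·(0.962700))/(1+507/19120) = 9493/10000 ≈ 0.949300

1 1/2 9627/10000
2 1 9493/10000
f(0.5y,1y) = ((9627/10000)/(9493/10000) − 1)/(1/2) = 268/9493 ≈ 2.8231%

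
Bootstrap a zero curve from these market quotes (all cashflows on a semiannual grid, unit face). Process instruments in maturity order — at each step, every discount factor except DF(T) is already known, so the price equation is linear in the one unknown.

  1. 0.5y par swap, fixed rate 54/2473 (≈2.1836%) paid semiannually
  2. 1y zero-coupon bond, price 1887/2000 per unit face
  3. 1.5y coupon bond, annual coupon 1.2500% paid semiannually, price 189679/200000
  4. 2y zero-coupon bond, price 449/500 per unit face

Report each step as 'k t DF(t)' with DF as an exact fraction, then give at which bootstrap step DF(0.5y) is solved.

step 1 [0.5y] swap r/2=27/2473: DF=(1 − 27/2473·(0))/(1+27/2473) = 2473/2500 ≈ 0.989200
step 2 [1y] zero: DF = P = 1887/2000 ≈ 0.943500
step 3 [1.5y] bond c/2=1/160: DF=(189679/200000 − 1/160·(0.989200+0.943500))/(1+1/160) = 1861/2000 ≈ 0.930500
step 4 [2y] zero: DF = P = 449/500 ≈ 0.898000

1 1/2 2473/2500
2 1 1887/2000
3 3/2 1861/2000
4 2 449/500
DF(0.5y) is solved at step 1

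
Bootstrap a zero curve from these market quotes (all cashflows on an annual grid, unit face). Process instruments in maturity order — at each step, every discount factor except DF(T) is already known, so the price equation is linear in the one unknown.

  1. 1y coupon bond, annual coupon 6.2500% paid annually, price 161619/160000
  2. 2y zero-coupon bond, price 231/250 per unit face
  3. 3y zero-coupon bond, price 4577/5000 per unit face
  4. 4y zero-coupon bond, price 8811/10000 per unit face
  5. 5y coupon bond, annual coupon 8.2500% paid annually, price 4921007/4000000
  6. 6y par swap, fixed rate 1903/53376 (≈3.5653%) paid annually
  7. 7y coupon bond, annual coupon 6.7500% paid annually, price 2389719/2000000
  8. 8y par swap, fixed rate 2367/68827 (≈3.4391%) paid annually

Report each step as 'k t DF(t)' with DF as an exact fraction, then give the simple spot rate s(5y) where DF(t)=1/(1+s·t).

step 1 [1y] bond c/1=1/16: DF=(161619/160000 − 1/16·(0))/(1+1/16) = 9507/10000 ≈ 0.950700
step 2 [2y] zero: DF = P = 231/250 ≈ 0.924000
step 3 [3y] zero: DF = P = 4577/5000 ≈ 0.915400
step 4 [4y] zero: DF = P = 8811/10000 ≈ 0.881100
step 5 [5y] bond c/1=33/400: DF=(4921007/4000000 − 33/400·(0.950700+0.924000+0.915400+0.881100))/(1+33/400) = 8567/10000 ≈ 0.856700
step 6 [6y] swap r/1=1903/53376: DF=(1 − 1903/53376·(0.950700+0.924000+0.915400+0.881100+0.856700))/(1+1903/53376) = 8097/10000 ≈ 0.809700
step 7 [7y] bond c/1=27/400: DF=(2389719/2000000 − 27/400·(0.950700+0.924000+0.915400+0.881100+0.856700+0.809700))/(1+27/400) = 3909/5000 ≈ 0.781800
step 8 [8y] swap r/1=2367/68827: DF=(1 − 2367/68827·(0.950700+0.924000+0.915400+0.881100+0.856700+0.809700+0.781800))/(1+2367/68827) = 7633/10000 ≈ 0.763300

1 1 9507/10000
2 2 231/250
3 3 4577/5000
4 4 8811/10000
5 5 8567/10000
6 6 8097/10000
7 7 3909/5000
8 8 7633/10000
s(5y) = (1/(8567/10000) − 1)/(5) = 1433/42835 ≈ 3.3454%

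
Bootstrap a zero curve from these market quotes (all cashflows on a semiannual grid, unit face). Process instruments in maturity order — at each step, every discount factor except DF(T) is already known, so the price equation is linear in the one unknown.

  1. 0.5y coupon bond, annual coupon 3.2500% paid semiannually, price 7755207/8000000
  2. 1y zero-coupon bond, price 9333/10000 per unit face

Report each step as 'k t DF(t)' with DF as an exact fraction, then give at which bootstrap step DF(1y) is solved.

step 1 [0.5y] bond c/2=13/800: DF=(7755207/8000000 − 13/800·(0))/(1+13/800) = 9539/10000 ≈ 0.953900
step 2 [1y] zero: DF = P = 9333/10000 ≈ 0.933300

1 1/2 9539/10000
2 1 9333/10000
DF(1y) is solved at step 2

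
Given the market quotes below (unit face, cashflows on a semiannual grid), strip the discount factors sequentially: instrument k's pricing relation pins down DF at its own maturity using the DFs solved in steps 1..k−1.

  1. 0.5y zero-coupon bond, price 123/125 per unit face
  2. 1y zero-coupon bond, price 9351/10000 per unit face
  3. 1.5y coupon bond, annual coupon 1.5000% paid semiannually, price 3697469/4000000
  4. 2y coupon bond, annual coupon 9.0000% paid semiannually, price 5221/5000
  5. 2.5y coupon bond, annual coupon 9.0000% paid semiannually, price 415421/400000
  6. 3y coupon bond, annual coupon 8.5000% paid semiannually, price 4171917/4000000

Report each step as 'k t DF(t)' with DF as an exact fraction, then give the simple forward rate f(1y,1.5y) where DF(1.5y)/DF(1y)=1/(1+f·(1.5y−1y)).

step 1 [0.5y] zero: DF = P = 123/125 ≈ 0.984000
step 2 [1y] zero: DF = P = 9351/10000 ≈ 0.935100
step 3 [1.5y] bond c/2=3/400: DF=(3697469/4000000 − 3/400·(0.984000+0.935100))/(1+3/400) = 1129/1250 ≈ 0.903200
step 4 [2y] bond c/2=9/200: DF=(5221/5000 − 9/200·(0.984000+0.935100+0.903200))/(1+9/200) = 8777/10000 ≈ 0.877700
step 5 [2.5y] bond c/2=9/200: DF=(415421/400000 − 9/200·(0.984000+0.935100+0.903200+0.877700))/(1+9/200) = 1669/2000 ≈ 0.834500
step 6 [3y] bond c/2=17/400: DF=(4171917/4000000 − 17/400·(0.984000+0.935100+0.903200+0.877700+0.834500))/(1+17/400) = 2039/2500 ≈ 0.815600

1 1/2 123/125
2 1 9351/10000
3 3/2 1129/1250
4 2 8777/10000
5 5/2 1669/2000
6 3 2039/2500
f(1y,1.5y) = ((9351/10000)/(1129/1250) − 1)/(1/2) = 319/4516 ≈ 7.0638%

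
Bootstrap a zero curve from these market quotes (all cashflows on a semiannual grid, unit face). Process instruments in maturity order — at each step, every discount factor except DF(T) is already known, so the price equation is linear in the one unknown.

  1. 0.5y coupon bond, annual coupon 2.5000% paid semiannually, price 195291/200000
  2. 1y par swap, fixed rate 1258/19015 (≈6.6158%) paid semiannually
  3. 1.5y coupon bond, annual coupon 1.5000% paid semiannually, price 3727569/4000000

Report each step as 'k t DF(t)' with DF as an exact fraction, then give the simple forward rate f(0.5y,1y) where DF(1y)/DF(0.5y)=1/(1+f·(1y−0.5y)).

step 1 [0.5y] bond c/2=1/80: DF=(195291/200000 − 1/80·(0))/(1+1/80) = 2411/2500 ≈ 0.964400
step 2 [1y] swap r/2=629/19015: DF=(1 − 629/19015·(0.964400))/(1+629/19015) = 9371/10000 ≈ 0.937100
step 3 [1.5y] bond c/2=3/400: DF=(3727569/4000000 − 3/400·(0.964400+0.937100))/(1+3/400) = 2277/2500 ≈ 0.910800

1 1/2 2411/2500
2 1 9371/10000
3 3/2 2277/2500
f(0.5y,1y) = ((2411/2500)/(9371/10000) − 1)/(1/2) = 546/9371 ≈ 5.8265%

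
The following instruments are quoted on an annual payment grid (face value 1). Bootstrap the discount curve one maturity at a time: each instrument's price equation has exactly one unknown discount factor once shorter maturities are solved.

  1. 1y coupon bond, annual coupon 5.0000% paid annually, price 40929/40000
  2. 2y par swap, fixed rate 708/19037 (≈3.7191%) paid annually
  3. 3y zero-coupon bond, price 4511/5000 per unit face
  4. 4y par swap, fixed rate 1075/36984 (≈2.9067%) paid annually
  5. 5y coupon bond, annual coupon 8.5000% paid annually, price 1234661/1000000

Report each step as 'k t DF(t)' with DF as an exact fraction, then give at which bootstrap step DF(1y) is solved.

1 1 1949/2000
2 2 2323/2500
3 3 4511/5000
4 4 357/400
5 5 4241/5000
DF(1y) is solved at step 1

step 1 [1y] bond c/1=1/20: DF=(40929/40000 − 1/20·(0))/(1+1/20) = 1949/2000 ≈ 0.974500
step 2 [2y] swap r/1=708/19037: DF=(1 − 708/19037·(0.974500))/(1+708/19037) = 2323/2500 ≈ 0.929200
step 3 [3y] zero: DF = P = 4511/5000 ≈ 0.902200
step 4 [4y] swap r/1=1075/36984: DF=(1 − 1075/36984·(0.974500+0.929200+0.902200))/(1+1075/36984) = 357/400 ≈ 0.892500
step 5 [5y] bond c/1=17/200: DF=(1234661/1000000 − 17/200·(0.974500+0.929200+0.902200+0.892500))/(1+17/200) = 4241/5000 ≈ 0.848200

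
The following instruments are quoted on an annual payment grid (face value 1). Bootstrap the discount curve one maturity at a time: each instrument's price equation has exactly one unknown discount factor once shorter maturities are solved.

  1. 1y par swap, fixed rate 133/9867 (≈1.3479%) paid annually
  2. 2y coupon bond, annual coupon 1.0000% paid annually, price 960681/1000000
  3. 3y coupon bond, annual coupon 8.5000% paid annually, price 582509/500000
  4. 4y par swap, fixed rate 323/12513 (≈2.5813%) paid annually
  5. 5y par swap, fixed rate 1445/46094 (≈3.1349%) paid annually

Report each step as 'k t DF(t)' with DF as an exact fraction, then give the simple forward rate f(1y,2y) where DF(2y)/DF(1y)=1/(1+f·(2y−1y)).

1 1 9867/10000
2 2 4707/5000
3 3 9227/10000
4 4 9031/10000
5 5 1711/2000
f(1y,2y) = ((9867/10000)/(4707/5000) − 1)/(1) = 151/3138 ≈ 4.8120%

step 1 [1y] swap r/1=133/9867: DF=(1 − 133/9867·(0))/(1+133/9867) = 9867/10000 ≈ 0.986700
step 2 [2y] bond c/1=1/100: DF=(960681/1000000 − 1/100·(0.986700))/(1+1/100) = 4707/5000 ≈ 0.941400
step 3 [3y] bond c/1=17/200: DF=(582509/500000 − 17/200·(0.986700+0.941400))/(1+17/200) = 9227/10000 ≈ 0.922700
step 4 [4y] swap r/1=323/12513: DF=(1 − 323/12513·(0.986700+0.941400+0.922700))/(1+323/12513) = 9031/10000 ≈ 0.903100
step 5 [5y] swap r/1=1445/46094: DF=(1 − 1445/46094·(0.986700+0.941400+0.922700+0.903100))/(1+1445/46094) = 1711/2000 ≈ 0.855500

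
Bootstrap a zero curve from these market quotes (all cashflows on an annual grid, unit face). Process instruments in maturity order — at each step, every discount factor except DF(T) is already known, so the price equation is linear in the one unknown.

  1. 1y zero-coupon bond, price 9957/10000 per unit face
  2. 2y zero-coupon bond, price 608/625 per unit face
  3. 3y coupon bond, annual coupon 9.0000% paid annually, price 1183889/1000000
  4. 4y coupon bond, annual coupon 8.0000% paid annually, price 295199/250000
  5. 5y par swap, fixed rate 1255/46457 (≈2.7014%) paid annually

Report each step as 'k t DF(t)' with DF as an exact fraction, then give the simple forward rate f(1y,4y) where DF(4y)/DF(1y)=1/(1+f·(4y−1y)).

1 1 9957/10000
2 2 608/625
3 3 2309/2500
4 4 8791/10000
5 5 1749/2000
f(1y,4y) = ((9957/10000)/(8791/10000) − 1)/(3) = 1166/26373 ≈ 4.4212%

step 1 [1y] zero: DF = P = 9957/10000 ≈ 0.995700
step 2 [2y] zero: DF = P = 608/625 ≈ 0.972800
step 3 [3y] bond c/1=9/100: DF=(1183889/1000000 − 9/100·(0.995700+0.972800))/(1+9/100) = 2309/2500 ≈ 0.923600
step 4 [4y] bond c/1=2/25: DF=(295199/250000 − 2/25·(0.995700+0.972800+0.923600))/(1+2/25) = 8791/10000 ≈ 0.879100
step 5 [5y] swap r/1=1255/46457: DF=(1 − 1255/46457·(0.995700+0.972800+0.923600+0.879100))/(1+1255/46457) = 1749/2000 ≈ 0.874500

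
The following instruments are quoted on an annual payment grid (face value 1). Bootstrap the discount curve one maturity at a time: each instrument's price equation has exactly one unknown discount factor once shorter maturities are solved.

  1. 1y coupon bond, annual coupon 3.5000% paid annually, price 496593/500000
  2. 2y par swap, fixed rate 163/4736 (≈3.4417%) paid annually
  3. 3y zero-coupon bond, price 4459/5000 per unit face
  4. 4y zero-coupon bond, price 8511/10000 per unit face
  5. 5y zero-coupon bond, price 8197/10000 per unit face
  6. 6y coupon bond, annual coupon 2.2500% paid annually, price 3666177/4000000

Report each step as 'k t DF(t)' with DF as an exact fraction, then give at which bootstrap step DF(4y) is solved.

step 1 [1y] bond c/1=7/200: DF=(496593/500000 − 7/200·(0))/(1+7/200) = 2399/2500 ≈ 0.959600
step 2 [2y] swap r/1=163/4736: DF=(1 − 163/4736·(0.959600))/(1+163/4736) = 2337/2500 ≈ 0.934800
step 3 [3y] zero: DF = P = 4459/5000 ≈ 0.891800
step 4 [4y] zero: DF = P = 8511/10000 ≈ 0.851100
step 5 [5y] zero: DF = P = 8197/10000 ≈ 0.819700
step 6 [6y] bond c/1=9/400: DF=(3666177/4000000 − 9/400·(0.959600+0.934800+0.891800+0.851100+0.819700))/(1+9/400) = 7983/10000 ≈ 0.798300

1 1 2399/2500
2 2 2337/2500
3 3 4459/5000
4 4 8511/10000
5 5 8197/10000
6 6 7983/10000
DF(4y) is solved at step 4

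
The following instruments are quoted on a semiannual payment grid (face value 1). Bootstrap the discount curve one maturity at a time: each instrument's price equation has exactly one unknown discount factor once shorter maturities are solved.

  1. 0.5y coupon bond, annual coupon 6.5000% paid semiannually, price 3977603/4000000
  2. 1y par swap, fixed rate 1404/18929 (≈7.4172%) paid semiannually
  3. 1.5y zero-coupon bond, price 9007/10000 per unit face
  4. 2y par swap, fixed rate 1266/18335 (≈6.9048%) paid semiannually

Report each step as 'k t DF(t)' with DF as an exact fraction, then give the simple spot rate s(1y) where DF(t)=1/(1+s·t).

step 1 [0.5y] bond c/2=13/400: DF=(3977603/4000000 − 13/400·(0))/(1+13/400) = 9631/10000 ≈ 0.963100
step 2 [1y] swap r/2=702/18929: DF=(1 − 702/18929·(0.963100))/(1+702/18929) = 4649/5000 ≈ 0.929800
step 3 [1.5y] zero: DF = P = 9007/10000 ≈ 0.900700
step 4 [2y] swap r/2=633/18335: DF=(1 − 633/18335·(0.963100+0.929800+0.900700))/(1+633/18335) = 4367/5000 ≈ 0.873400

1 1/2 9631/10000
2 1 4649/5000
3 3/2 9007/10000
4 2 4367/5000
s(1y) = (1/(4649/5000) − 1)/(1) = 351/4649 ≈ 7.5500%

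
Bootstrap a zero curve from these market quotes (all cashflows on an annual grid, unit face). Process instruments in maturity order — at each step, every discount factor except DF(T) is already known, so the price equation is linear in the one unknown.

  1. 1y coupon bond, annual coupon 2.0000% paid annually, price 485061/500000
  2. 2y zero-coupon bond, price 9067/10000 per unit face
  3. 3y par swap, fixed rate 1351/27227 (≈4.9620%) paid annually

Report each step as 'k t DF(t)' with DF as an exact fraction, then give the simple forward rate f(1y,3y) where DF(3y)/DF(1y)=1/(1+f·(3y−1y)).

step 1 [1y] bond c/1=1/50: DF=(485061/500000 − 1/50·(0))/(1+1/50) = 9511/10000 ≈ 0.951100
step 2 [2y] zero: DF = P = 9067/10000 ≈ 0.906700
step 3 [3y] swap r/1=1351/27227: DF=(1 − 1351/27227·(0.951100+0.906700))/(1+1351/27227) = 8649/10000 ≈ 0.864900

1 1 9511/10000
2 2 9067/10000
3 3 8649/10000
f(1y,3y) = ((9511/10000)/(8649/10000) − 1)/(2) = 431/8649 ≈ 4.9832%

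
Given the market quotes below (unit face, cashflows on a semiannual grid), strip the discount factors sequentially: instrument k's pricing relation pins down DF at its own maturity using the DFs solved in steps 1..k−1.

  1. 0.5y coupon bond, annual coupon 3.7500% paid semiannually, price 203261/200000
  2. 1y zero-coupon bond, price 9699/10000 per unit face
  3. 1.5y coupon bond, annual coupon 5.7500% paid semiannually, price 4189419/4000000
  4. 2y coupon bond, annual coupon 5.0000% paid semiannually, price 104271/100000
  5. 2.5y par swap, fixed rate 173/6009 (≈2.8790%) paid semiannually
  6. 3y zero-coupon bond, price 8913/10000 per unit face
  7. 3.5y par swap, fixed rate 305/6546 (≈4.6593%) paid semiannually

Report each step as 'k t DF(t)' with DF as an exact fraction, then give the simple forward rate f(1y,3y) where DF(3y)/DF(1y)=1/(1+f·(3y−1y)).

1 1/2 1247/1250
2 1 9699/10000
3 3/2 9631/10000
4 2 4729/5000
5 5/2 2327/2500
6 3 8913/10000
7 7/2 339/400
f(1y,3y) = ((9699/10000)/(8913/10000) − 1)/(2) = 131/2971 ≈ 4.4093%

step 1 [0.5y] bond c/2=3/160: DF=(203261/200000 − 3/160·(0))/(1+3/160) = 1247/1250 ≈ 0.997600
step 2 [1y] zero: DF = P = 9699/10000 ≈ 0.969900
step 3 [1.5y] bond c/2=23/800: DF=(4189419/4000000 − 23/800·(0.997600+0.969900))/(1+23/800) = 9631/10000 ≈ 0.963100
step 4 [2y] bond c/2=1/40: DF=(104271/100000 − 1/40·(0.997600+0.969900+0.963100))/(1+1/40) = 4729/5000 ≈ 0.945800
step 5 [2.5y] swap r/2=173/12018: DF=(1 − 173/12018·(0.997600+0.969900+0.963100+0.945800))/(1+173/12018) = 2327/2500 ≈ 0.930800
step 6 [3y] zero: DF = P = 8913/10000 ≈ 0.891300
step 7 [3.5y] swap r/2=305/13092: DF=(1 − 305/13092·(0.997600+0.969900+0.963100+0.945800+0.930800+0.891300))/(1+305/13092) = 339/400 ≈ 0.847500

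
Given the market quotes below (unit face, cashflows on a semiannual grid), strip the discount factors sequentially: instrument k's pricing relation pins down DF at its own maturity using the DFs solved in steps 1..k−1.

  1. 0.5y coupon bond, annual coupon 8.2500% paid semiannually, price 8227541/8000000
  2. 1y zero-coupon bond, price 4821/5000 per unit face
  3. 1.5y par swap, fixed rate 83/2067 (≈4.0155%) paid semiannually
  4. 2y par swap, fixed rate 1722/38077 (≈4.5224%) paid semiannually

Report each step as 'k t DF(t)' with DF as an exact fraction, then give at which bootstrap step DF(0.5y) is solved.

step 1 [0.5y] bond c/2=33/800: DF=(8227541/8000000 − 33/800·(0))/(1+33/800) = 9877/10000 ≈ 0.987700
step 2 [1y] zero: DF = P = 4821/5000 ≈ 0.964200
step 3 [1.5y] swap r/2=83/4134: DF=(1 − 83/4134·(0.987700+0.964200))/(1+83/4134) = 9419/10000 ≈ 0.941900
step 4 [2y] swap r/2=861/38077: DF=(1 − 861/38077·(0.987700+0.964200+0.941900))/(1+861/38077) = 9139/10000 ≈ 0.913900

1 1/2 9877/10000
2 1 4821/5000
3 3/2 9419/10000
4 2 9139/10000
DF(0.5y) is solved at step 1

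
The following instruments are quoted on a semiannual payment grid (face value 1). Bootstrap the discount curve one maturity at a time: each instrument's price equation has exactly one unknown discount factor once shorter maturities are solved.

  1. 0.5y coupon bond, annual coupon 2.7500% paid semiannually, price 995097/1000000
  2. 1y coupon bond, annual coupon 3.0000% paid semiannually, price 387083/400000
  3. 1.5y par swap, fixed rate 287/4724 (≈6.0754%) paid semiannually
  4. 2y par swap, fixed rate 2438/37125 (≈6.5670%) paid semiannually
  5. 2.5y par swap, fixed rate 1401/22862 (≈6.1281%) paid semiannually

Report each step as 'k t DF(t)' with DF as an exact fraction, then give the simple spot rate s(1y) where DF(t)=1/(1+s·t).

step 1 [0.5y] bond c/2=11/800: DF=(995097/1000000 − 11/800·(0))/(1+11/800) = 1227/1250 ≈ 0.981600
step 2 [1y] bond c/2=3/200: DF=(387083/400000 − 3/200·(0.981600))/(1+3/200) = 9389/10000 ≈ 0.938900
step 3 [1.5y] swap r/2=287/9448: DF=(1 − 287/9448·(0.981600+0.938900))/(1+287/9448) = 9139/10000 ≈ 0.913900
step 4 [2y] swap r/2=1219/37125: DF=(1 − 1219/37125·(0.981600+0.938900+0.913900))/(1+1219/37125) = 8781/10000 ≈ 0.878100
step 5 [2.5y] swap r/2=1401/45724: DF=(1 − 1401/45724·(0.981600+0.938900+0.913900+0.878100))/(1+1401/45724) = 8599/10000 ≈ 0.859900

1 1/2 1227/1250
2 1 9389/10000
3 3/2 9139/10000
4 2 8781/10000
5 5/2 8599/10000
s(1y) = (1/(9389/10000) − 1)/(1) = 611/9389 ≈ 6.5076%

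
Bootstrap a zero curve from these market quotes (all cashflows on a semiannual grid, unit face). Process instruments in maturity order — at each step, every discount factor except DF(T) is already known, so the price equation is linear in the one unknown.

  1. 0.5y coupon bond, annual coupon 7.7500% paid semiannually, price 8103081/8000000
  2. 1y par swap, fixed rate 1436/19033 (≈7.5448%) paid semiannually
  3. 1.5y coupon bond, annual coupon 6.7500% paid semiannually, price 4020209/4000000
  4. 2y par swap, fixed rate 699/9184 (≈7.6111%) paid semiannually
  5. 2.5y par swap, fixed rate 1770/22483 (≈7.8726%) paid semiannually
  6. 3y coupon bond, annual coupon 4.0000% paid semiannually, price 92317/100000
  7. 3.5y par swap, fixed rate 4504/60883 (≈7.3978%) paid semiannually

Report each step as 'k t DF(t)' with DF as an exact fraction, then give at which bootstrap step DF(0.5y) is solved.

step 1 [0.5y] bond c/2=31/800: DF=(8103081/8000000 − 31/800·(0))/(1+31/800) = 9751/10000 ≈ 0.975100
step 2 [1y] swap r/2=718/19033: DF=(1 − 718/19033·(0.975100))/(1+718/19033) = 4641/5000 ≈ 0.928200
step 3 [1.5y] bond c/2=27/800: DF=(4020209/4000000 − 27/800·(0.975100+0.928200))/(1+27/800) = 9101/10000 ≈ 0.910100
step 4 [2y] swap r/2=699/18368: DF=(1 − 699/18368·(0.975100+0.928200+0.910100))/(1+699/18368) = 4301/5000 ≈ 0.860200
step 5 [2.5y] swap r/2=885/22483: DF=(1 − 885/22483·(0.975100+0.928200+0.910100+0.860200))/(1+885/22483) = 823/1000 ≈ 0.823000
step 6 [3y] bond c/2=1/50: DF=(92317/100000 − 1/50·(0.975100+0.928200+0.910100+0.860200+0.823000))/(1+1/50) = 8169/10000 ≈ 0.816900
step 7 [3.5y] swap r/2=2252/60883: DF=(1 − 2252/60883·(0.975100+0.928200+0.910100+0.860200+0.823000+0.816900))/(1+2252/60883) = 1937/2500 ≈ 0.774800

1 1/2 9751/10000
2 1 4641/5000
3 3/2 9101/10000
4 2 4301/5000
5 5/2 823/1000
6 3 8169/10000
7 7/2 1937/2500
DF(0.5y) is solved at step 1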